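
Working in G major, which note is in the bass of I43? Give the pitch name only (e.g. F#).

D

I in G major has root G; the chord is G-B-D-F#.
The figure 43 means second inversion — the fifth is in the bass.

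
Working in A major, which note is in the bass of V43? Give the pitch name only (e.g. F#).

V in A major has root E; the chord is E-G#-B-D.
The figure 43 means second inversion — the fifth is in the bass.

B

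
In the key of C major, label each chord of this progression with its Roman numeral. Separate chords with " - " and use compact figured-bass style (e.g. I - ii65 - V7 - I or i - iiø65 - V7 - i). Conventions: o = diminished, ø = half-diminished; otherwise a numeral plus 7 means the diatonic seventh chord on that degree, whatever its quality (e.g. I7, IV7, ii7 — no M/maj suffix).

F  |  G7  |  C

F: root F is the subdominant; major triad there is IV.
G7: root G is the dominant; dominant seventh chord there is V7.
C: major triad on C = scale degree 1 → I.

IV - V7 - I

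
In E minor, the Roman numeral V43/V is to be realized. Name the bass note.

C#

The applied chord V43/V is rooted on F#: F#-A#-C#-E.
The figure 43 means second inversion — the fifth is in the bass.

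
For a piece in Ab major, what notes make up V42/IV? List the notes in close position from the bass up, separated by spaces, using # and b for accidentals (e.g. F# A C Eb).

Gb Ab C Eb

The slash means an applied dominant: we want the dominant of IV. In Ab major, IV is Db major, and its dominant is built on Ab.
Building a dominant seventh chord on Ab gives Ab-C-Eb-Gb.
With the 42 figure the chord is in third inversion; from the bass Gb upward in close position it reads Gb-Ab-C-Eb.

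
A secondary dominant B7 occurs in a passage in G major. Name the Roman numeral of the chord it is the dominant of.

vi

The chord is a dominant seventh chord on B.
A dominant resolves down a perfect fifth: B → E. In G major, E is scale degree 6, i.e. vi.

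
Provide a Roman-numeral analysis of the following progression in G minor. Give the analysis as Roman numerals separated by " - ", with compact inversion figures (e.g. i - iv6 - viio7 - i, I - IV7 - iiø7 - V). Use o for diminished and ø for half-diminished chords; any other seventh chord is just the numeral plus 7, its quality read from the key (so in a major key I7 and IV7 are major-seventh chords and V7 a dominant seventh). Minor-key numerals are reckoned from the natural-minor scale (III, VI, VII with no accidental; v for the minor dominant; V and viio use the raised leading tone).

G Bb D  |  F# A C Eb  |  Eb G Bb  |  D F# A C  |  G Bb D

i - viio7 - VI - V7 - i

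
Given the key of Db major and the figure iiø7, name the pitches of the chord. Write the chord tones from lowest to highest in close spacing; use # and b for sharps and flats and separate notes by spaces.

iiø7 is the half-diminished supertonic seventh, borrowed from the parallel minor. In Db major that root is Eb.
So the chord is Eb-Gb-Bbb-Db, a half-diminished seventh chord.

Eb Gb Bbb Db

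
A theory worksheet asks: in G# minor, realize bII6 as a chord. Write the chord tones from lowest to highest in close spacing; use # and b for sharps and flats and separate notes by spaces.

C# E A

Scale degree 2 in G# minor is A#; lowering it a half step gives A. bII6 is the Neapolitan sixth — a major triad on the lowered second degree, here in its customary first inversion.
So the chord is A-C#-E, a major triad.
With the 6 figure the chord is in first inversion; from the bass C# upward in close position it reads C#-E-A.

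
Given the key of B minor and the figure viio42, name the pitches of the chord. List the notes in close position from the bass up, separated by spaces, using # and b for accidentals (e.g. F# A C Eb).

G A# C# E

In B minor, the leading-tone chord is built on the raised seventh degree, A#.
Stacking thirds from A# gives A#-C#-E-G.
With the 42 figure the chord is in third inversion; from the bass G upward in close position it reads G-A#-C#-E.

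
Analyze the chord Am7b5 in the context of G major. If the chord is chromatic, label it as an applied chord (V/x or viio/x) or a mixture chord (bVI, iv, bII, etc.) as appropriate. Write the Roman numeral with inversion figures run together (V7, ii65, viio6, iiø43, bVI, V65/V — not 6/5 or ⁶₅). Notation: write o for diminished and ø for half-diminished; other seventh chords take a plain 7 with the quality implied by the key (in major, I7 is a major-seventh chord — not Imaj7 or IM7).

iiø7

The pitches A-C-Eb-G form a half-diminished seventh chord rooted on A.
A is the second degree of G major. This is the half-diminished supertonic seventh, borrowed from the parallel minor.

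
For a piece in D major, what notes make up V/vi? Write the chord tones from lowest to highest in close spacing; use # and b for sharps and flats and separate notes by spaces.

The slash means an applied dominant: we want the dominant of vi. In D major, vi is B minor, and its dominant is built on F#.
Building a major triad on F# gives F#-A#-C#.

F# A# C#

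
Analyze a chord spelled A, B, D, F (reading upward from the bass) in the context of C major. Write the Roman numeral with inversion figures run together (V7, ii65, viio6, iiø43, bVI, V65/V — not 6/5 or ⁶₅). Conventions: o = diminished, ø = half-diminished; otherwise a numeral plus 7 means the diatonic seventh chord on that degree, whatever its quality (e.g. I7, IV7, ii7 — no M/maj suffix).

viiø42

Stacked in thirds the chord is B-D-F-A: a half-diminished seventh chord on B.
In C major, B is the leading tone; the diatonic half-diminished seventh chord there is viiø7.
With A in the bass the chord is in third inversion, so the figured bass is 42.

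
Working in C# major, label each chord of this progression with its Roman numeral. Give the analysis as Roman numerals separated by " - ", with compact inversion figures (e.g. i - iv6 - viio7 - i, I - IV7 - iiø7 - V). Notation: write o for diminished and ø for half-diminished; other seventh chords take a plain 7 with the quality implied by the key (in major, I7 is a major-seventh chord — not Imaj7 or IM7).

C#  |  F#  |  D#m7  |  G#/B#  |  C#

I - IV - ii7 - V6 - I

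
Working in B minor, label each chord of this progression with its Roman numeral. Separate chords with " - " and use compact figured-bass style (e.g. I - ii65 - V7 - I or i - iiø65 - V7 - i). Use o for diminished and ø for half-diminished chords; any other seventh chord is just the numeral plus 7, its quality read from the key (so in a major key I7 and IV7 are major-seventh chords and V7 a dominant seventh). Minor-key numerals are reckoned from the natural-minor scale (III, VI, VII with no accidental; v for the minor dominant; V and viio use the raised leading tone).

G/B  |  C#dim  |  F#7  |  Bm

VI6 - iio - V7 - i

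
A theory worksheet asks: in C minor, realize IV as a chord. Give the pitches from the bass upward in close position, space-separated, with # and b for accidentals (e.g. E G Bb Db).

F A C

IV is the major subdominant, borrowed from the parallel major. In C minor that root is F.
So the chord is F-A-C, a major triad.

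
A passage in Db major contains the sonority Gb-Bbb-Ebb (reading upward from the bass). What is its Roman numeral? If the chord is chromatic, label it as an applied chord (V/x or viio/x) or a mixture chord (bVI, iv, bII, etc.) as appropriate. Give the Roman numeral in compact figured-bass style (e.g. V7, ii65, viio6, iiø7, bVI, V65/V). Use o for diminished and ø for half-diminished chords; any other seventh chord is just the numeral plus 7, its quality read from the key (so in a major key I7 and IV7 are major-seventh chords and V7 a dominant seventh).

The pitches Ebb-Gb-Bbb form a major triad rooted on Ebb.
Ebb is the lowered second degree of Db major (diatonic 2 would be Eb). This is the Neapolitan sixth — a major triad on the lowered second degree, here in its customary first inversion.
With Gb in the bass the chord is in first inversion, so the figured bass is 6.

bII6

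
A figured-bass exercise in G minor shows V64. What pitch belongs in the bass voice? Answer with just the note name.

V in G minor has root D; the chord is D-F#-A.
The figure 64 means second inversion — the fifth is in the bass.

A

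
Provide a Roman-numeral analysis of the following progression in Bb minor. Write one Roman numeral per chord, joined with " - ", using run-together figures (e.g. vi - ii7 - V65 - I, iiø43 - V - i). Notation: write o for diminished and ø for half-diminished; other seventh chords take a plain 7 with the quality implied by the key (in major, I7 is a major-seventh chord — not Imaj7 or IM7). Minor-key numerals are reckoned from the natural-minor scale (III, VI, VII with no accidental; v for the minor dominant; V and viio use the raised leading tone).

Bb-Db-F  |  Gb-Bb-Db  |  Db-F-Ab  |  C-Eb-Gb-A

i - VI - III - viio65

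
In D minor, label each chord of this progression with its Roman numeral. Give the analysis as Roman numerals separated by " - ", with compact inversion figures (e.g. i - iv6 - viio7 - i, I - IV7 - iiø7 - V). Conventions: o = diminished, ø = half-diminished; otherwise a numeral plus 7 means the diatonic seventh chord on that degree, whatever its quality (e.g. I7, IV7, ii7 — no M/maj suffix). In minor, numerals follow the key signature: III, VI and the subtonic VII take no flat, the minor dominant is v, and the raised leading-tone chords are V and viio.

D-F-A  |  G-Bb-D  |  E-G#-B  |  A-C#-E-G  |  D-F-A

D-F-A: root D is the tonic; minor triad there is i.
G-Bb-D has root G, degree 4 in D minor, so iv.
E-G#-B: chromatic; E is V of V, so V/V.
A-C#-E-G has root A, degree 5 in D minor, so V7.
D-F-A: minor triad on D = scale degree 1 → i.

i - iv - V/V - V7 - i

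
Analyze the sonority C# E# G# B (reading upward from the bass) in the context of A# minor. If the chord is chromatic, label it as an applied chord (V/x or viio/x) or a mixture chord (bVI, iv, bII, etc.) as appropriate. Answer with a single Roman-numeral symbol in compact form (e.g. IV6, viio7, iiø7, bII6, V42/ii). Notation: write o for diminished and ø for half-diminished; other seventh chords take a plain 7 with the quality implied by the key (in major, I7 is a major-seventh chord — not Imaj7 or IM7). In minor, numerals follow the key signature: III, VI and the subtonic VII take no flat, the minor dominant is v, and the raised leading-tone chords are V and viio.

Stacked in thirds the chord is C#-E#-G#-B: a dominant seventh chord on C#.
C# is not a diatonic chord root with this quality in A# minor, but it lies a perfect fifth above F# (VI), so the chord functions as an applied dominant of VI.

V7/VI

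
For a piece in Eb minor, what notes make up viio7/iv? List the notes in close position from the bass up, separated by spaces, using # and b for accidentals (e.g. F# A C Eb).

G Bb Db Fb

viio7/iv is a secondary leading-tone chord. The target iv is Ab in Eb minor; the applied chord is rooted a semitone below, on G.
Building a fully diminished seventh chord on G gives G-Bb-Db-Fb.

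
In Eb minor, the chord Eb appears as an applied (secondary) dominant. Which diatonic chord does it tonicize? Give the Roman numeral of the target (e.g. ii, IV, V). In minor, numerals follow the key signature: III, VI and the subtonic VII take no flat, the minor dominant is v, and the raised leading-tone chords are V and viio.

The chord is a major triad on Eb.
A dominant resolves down a perfect fifth: Eb → Ab. In Eb minor, Ab is scale degree 4, i.e. iv.

iv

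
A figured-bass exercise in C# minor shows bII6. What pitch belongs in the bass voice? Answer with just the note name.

bII in C# minor has root D; the chord is D-F#-A.
The figure 6 means first inversion — the third is in the bass.

F#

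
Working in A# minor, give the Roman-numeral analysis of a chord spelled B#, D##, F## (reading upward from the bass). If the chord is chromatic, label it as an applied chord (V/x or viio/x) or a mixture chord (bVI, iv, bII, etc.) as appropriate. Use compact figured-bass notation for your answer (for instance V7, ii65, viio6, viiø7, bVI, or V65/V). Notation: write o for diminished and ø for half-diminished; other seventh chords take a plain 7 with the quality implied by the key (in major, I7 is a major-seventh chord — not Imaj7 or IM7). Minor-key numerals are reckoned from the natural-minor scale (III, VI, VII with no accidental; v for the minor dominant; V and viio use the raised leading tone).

V/V

Stacked in thirds the chord is B#-D##-F##: a major triad on B#.
B# is not a diatonic chord root with this quality in A# minor, but it lies a perfect fifth above E# (V), so the chord functions as an applied dominant of V.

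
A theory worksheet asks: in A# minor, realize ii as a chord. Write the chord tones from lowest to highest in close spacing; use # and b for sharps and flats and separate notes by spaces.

ii is the minor supertonic, borrowed from the parallel major (the Dorian ii). In A# minor that root is B#.
So the chord is B#-D#-F##, a minor triad.

B# D# F##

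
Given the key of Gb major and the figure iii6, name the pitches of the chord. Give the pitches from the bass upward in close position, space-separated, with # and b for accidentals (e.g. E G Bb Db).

The numeral's case and figure indicate a minor triad. In Gb major its root, scale degree 3, is Bb.
Stacking thirds from Bb gives Bb-Db-F.
The figured bass 6 indicates first inversion, placing the third (Db) in the bass: Db-F-Bb.

Db F Bb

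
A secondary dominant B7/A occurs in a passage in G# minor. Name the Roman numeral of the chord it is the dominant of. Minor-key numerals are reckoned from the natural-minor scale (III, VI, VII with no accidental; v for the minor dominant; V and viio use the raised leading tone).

VI

The chord is a dominant seventh chord on B.
A dominant resolves down a perfect fifth: B → E. In G# minor, E is scale degree 6, i.e. VI.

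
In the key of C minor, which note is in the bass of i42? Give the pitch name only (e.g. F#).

i in C minor has root C; the chord is C-Eb-G-Bb.
The figure 42 means third inversion — the seventh is in the bass.

Bb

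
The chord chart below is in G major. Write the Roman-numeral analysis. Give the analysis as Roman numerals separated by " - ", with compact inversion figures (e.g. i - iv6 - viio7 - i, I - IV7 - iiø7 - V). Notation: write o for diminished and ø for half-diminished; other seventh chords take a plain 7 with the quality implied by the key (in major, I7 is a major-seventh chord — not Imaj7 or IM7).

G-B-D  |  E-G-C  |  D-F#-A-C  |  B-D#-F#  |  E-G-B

I - IV6 - V7 - V/vi - vi

G-B-D: root G is the tonic; major triad there is I.
E-G-C has root C, degree 4 in G major, so IV6.
D-F#-A-C: root D is the dominant; dominant seventh chord there is V7.
B-D#-F#: chromatic; B is V of vi, so V/vi.
E-G-B has root E, degree 6 in G major, so vi.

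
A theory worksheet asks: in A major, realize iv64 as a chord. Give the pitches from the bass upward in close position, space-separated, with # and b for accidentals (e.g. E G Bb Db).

A D F

iv64 is the minor subdominant, borrowed from the parallel minor. In A major that root is D.
So the chord is D-F-A, a minor triad.
The figured bass 64 indicates second inversion, placing the fifth (A) in the bass: A-D-F.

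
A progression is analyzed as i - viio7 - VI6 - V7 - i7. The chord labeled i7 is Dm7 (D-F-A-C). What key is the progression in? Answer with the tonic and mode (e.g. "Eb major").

The chord Dm7 is a minor seventh chord rooted on D; its label is i7.
If D is scale degree 1 and the mode makes that degree carry a minor seventh chord, the tonic is D and the mode is minor.

D minor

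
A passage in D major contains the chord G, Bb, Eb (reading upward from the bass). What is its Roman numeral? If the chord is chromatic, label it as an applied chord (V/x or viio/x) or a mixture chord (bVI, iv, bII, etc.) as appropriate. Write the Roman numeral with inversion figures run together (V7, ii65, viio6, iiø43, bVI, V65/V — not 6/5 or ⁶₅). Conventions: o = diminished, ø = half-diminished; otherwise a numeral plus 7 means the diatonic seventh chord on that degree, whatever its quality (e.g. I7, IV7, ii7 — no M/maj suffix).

Stacked in thirds the chord is Eb-G-Bb: a major triad on Eb.
Eb is the lowered second degree of D major (diatonic 2 would be E). This is the Neapolitan sixth — a major triad on the lowered second degree, here in its customary first inversion.
With G in the bass the chord is in first inversion, so the figured bass is 6.

bII6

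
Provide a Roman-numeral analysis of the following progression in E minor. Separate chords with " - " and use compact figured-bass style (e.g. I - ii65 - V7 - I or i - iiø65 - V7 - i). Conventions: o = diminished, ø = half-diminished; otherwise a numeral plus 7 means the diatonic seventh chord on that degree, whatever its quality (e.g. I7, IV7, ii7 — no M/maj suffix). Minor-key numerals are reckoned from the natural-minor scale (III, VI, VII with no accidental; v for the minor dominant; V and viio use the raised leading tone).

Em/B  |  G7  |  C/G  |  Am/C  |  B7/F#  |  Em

Em/B: root E is the tonic; minor triad there is i64.
G7: chromatic; G is V of VI, so V7/VI.
C/G: root C is the submediant; major triad there is VI64.
Am/C has root A, degree 4 in E minor, so iv6.
B7/F#: dominant seventh chord on B = scale degree 5 → V43.
Em has root E, degree 1 in E minor, so i.

i64 - V7/VI - VI64 - iv6 - V43 - i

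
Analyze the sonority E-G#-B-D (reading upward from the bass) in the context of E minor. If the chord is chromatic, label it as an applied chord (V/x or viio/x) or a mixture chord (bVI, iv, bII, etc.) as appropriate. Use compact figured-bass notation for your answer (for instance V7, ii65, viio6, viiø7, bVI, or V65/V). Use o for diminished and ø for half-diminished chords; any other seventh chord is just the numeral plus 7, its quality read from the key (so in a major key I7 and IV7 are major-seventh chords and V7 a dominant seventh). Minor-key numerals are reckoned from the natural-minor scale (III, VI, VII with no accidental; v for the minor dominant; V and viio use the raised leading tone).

Stacked in thirds the chord is E-G#-B-D: a dominant seventh chord on E.
E is not a diatonic chord root with this quality in E minor, but it lies a perfect fifth above A (iv), so the chord functions as an applied dominant of iv.

V7/iv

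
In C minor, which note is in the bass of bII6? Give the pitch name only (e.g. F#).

F

bII in C minor has root Db; the chord is Db-F-Ab.
The figure 6 means first inversion — the third is in the bass.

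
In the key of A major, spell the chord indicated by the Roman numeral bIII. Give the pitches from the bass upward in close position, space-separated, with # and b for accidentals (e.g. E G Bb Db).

C E G

Scale degree 3 in A major is C#; lowering it a half step gives C. bIII is a major triad on the lowered third degree, borrowed from the parallel minor.
So the chord is C-E-G, a major triad.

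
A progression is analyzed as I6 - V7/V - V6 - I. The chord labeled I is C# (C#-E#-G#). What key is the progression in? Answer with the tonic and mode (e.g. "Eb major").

I is given as C#-E#-G# — a major triad with root C#.
If C# is scale degree 1 and the mode makes that degree carry a major triad, the tonic is C# and the mode is major.

C# major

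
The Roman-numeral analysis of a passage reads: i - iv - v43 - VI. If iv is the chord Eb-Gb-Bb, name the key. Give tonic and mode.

Bb minor

The anchor chord is a minor triad on Eb, labeled iv.
iv on Eb implies Eb is the subdominant; that puts the tonic at Bb, and the lowercase numeral fits minor mode.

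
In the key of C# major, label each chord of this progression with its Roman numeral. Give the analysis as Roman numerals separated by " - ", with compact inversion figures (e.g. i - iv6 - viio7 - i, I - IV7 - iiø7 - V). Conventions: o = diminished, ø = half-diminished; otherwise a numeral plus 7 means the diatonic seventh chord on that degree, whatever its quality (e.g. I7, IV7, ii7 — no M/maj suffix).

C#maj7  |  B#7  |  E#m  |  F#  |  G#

C#maj7: root C# is the tonic; major seventh chord there is I7.
B#7: chromatic; B# is V of iii, so V7/iii.
E#m has root E#, degree 3 in C# major, so iii.
F# has root F#, degree 4 in C# major, so IV.
G#: root G# is the dominant; major triad there is V.

I7 - V7/iii - iii - IV - V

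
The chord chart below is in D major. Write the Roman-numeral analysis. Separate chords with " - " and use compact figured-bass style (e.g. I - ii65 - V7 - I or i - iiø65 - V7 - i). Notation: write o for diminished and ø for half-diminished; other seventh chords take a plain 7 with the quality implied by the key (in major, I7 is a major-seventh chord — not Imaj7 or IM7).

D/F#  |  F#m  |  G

D/F#: root D is the tonic; major triad there is I6.
F#m has root F#, degree 3 in D major, so iii.
G: root G is the subdominant; major triad there is IV.

I6 - iii - IV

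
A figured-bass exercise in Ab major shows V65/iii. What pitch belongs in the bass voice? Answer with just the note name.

B

The applied chord V65/iii is rooted on G: G-B-D-F.
The figure 65 means first inversion — the third is in the bass.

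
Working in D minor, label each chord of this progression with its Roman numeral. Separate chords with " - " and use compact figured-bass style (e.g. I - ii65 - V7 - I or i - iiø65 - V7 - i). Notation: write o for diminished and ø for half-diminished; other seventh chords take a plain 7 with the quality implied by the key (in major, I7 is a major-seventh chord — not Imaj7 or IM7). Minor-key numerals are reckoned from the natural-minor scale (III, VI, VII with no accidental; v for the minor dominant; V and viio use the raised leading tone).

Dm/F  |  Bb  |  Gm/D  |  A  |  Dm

i6 - VI - iv64 - V - i

Dm/F: minor triad on D = scale degree 1 → i6.
Bb has root Bb, degree 6 in D minor, so VI.
Gm/D: minor triad on G = scale degree 4 → iv64.
A has root A, degree 5 in D minor, so V.
Dm has root D, degree 1 in D minor, so i.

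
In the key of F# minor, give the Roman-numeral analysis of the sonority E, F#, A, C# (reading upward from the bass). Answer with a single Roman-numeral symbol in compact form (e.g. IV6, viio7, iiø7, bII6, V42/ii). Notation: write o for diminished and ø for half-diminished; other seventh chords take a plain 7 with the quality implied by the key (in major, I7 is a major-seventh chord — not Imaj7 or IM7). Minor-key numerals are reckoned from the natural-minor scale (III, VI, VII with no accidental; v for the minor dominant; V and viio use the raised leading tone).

i42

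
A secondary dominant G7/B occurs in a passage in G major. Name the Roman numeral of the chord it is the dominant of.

The chord is a dominant seventh chord on G.
A dominant resolves down a perfect fifth: G → C. In G major, C is scale degree 4, i.e. IV.

IV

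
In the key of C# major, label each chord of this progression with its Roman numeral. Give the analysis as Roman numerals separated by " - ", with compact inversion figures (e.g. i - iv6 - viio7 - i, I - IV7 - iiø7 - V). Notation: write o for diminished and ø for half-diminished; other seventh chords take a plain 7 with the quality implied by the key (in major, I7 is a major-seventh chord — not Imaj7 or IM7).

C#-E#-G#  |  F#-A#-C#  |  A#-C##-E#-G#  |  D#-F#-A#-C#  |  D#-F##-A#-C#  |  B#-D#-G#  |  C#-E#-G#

I - IV - V7/ii - ii7 - V7/V - V6 - I

C#-E#-G#: major triad on C# = scale degree 1 → I.
F#-A#-C# has root F#, degree 4 in C# major, so IV.
A#-C##-E#-G#: chromatic; A# is V of ii, so V7/ii.
D#-F#-A#-C#: minor seventh chord on D# = scale degree 2 → ii7.
D#-F##-A#-C#: a dominant seventh chord on D#, the applied dominant of V → V7/V.
B#-D#-G# has root G#, degree 5 in C# major, so V6.
C#-E#-G#: major triad on C# = scale degree 1 → I.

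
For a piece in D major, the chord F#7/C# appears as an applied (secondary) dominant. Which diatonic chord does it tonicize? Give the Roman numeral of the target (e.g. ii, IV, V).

vi

The chord is a dominant seventh chord on F#.
A dominant resolves down a perfect fifth: F# → B. In D major, B is scale degree 6, i.e. vi.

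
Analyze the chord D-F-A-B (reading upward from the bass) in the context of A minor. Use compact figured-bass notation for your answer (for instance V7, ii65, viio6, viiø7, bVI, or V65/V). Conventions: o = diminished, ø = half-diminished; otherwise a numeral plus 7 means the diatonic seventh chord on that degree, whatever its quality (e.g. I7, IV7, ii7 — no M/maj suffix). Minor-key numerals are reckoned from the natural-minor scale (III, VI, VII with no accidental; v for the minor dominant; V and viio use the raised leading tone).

iiø65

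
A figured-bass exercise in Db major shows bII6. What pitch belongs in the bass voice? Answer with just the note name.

Gb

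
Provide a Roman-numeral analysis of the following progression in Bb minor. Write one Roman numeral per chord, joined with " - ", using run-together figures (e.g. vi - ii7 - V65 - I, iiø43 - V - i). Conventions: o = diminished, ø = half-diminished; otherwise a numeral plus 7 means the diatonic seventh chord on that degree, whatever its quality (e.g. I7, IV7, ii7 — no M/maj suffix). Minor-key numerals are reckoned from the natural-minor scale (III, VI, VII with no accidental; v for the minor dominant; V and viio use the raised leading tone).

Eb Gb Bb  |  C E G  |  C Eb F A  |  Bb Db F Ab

iv - V/V - V43 - i7

Eb-Gb-Bb has root Eb, degree 4 in Bb minor, so iv.
C-E-G is the secondary dominant of V (major triad on C): V/V.
C-Eb-F-A: dominant seventh chord on F = scale degree 5 → V43.
Bb-Db-F-Ab: minor seventh chord on Bb = scale degree 1 → i7.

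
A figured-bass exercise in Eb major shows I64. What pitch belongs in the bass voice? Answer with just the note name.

I in Eb major has root Eb; the chord is Eb-G-Bb.
The figure 64 means second inversion — the fifth is in the bass.

Bb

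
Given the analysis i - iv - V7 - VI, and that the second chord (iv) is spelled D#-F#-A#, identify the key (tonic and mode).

A# minor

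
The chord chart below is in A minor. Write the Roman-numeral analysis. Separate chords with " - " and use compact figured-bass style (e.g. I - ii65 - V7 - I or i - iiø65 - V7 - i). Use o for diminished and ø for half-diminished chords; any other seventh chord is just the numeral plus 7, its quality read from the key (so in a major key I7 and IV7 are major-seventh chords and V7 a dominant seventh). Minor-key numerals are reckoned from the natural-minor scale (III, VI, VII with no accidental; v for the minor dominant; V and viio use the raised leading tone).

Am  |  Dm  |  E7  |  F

i - iv - V7 - VI

Am: root A is the tonic; minor triad there is i.
Dm: root D is the subdominant; minor triad there is iv.
E7: root E is the dominant; dominant seventh chord there is V7.
F has root F, degree 6 in A minor, so VI.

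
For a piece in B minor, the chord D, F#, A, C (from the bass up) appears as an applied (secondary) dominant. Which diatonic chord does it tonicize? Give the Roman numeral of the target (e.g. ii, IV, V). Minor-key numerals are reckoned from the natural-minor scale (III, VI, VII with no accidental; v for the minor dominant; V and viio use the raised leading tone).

VI

The chord is a dominant seventh chord on D.
A dominant resolves down a perfect fifth: D → G. In B minor, G is scale degree 6, i.e. VI.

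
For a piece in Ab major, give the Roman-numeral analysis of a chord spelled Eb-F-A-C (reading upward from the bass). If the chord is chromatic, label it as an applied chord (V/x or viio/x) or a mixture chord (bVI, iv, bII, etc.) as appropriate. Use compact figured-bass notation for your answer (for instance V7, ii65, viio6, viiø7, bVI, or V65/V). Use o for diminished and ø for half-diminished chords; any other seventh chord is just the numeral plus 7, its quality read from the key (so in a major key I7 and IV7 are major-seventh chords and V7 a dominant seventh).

V42/ii

The pitches F-A-C-Eb form a dominant seventh chord rooted on F.
F is not a diatonic chord root with this quality in Ab major, but it lies a perfect fifth above Bb (ii), so the chord functions as an applied dominant of ii.
With Eb in the bass the chord is in third inversion, so the figured bass is 42.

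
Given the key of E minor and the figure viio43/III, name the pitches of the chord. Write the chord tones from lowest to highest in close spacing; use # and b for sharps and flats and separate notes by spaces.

viio43/III is a secondary leading-tone chord. The target III is G in E minor; the applied chord is rooted a semitone below, on F#.
Building a fully diminished seventh chord on F# gives F#-A-C-Eb.
With the 43 figure the chord is in second inversion; from the bass C upward in close position it reads C-Eb-F#-A.

C Eb F# A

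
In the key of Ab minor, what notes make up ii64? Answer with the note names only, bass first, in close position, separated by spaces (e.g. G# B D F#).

F Bb Db

Scale degree 2 in Ab minor is Bb; here the chord built on it is altered to a minor triad. ii64 is the minor supertonic, borrowed from the parallel major (the Dorian ii).
So the chord is Bb-Db-F.
The figured bass 64 indicates second inversion, placing the fifth (F) in the bass: F-Bb-Db.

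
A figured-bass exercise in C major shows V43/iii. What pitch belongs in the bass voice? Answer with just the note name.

F#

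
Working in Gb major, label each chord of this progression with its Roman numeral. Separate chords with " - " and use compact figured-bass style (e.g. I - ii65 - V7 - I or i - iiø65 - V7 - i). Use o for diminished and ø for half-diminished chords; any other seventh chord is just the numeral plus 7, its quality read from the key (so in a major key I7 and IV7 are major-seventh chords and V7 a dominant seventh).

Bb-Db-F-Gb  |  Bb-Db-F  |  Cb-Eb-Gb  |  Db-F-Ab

I65 - iii - IV - V

Bb-Db-F-Gb has root Gb, degree 1 in Gb major, so I65.
Bb-Db-F: root Bb is the mediant; minor triad there is iii.
Cb-Eb-Gb has root Cb, degree 4 in Gb major, so IV.
Db-F-Ab has root Db, degree 5 in Gb major, so V.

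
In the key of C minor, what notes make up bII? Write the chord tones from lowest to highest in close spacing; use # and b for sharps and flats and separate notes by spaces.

Db F Ab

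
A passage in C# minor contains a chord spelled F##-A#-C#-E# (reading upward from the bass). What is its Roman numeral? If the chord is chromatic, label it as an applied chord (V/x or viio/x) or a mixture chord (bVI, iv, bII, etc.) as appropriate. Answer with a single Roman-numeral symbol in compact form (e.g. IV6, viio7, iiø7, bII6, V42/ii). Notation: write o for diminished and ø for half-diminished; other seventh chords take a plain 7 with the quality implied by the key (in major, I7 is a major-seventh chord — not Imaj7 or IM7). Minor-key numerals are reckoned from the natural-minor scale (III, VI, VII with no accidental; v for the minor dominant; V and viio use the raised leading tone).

viiø7/V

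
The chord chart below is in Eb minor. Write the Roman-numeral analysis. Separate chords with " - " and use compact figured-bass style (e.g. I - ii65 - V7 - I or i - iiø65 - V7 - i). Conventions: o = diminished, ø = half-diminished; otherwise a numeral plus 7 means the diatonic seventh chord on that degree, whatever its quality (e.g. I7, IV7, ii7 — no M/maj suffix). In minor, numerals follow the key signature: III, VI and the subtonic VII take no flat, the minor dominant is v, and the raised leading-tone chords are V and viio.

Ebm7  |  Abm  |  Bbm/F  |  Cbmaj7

i7 - iv - v64 - VI7

Ebm7 has root Eb, degree 1 in Eb minor, so i7.
Abm: root Ab is the subdominant; minor triad there is iv.
Bbm/F: root Bb is the dominant; minor triad there is v64.
Cbmaj7: root Cb is the submediant; major seventh chord there is VI7.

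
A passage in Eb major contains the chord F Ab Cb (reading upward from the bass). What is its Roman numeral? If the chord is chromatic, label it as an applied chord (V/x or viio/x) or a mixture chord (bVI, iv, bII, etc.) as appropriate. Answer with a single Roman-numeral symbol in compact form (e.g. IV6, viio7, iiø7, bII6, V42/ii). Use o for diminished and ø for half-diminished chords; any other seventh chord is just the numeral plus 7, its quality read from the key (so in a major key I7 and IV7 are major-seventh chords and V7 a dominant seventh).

The pitches F-Ab-Cb form a diminished triad rooted on F.
F is the second degree of Eb major. This is the diminished supertonic triad, borrowed from the parallel minor.

iio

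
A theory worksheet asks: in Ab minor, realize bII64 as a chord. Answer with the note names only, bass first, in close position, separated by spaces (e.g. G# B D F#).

bII64 is the Neapolitan chord — a major triad on the lowered second degree. In Ab minor that root is Bbb.
So the chord is Bbb-Db-Fb, a major triad.
The figured bass 64 indicates second inversion, placing the fifth (Fb) in the bass: Fb-Bbb-Db.

Fb Bbb Db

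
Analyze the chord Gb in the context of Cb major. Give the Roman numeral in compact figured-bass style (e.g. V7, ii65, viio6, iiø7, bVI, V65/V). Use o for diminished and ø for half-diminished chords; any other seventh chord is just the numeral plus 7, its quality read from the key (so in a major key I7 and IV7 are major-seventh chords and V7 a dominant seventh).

The pitches Gb-Bb-Db form a major triad rooted on Gb.
Gb is scale degree 5 in Cb major, and a major triad on that degree is written V.

V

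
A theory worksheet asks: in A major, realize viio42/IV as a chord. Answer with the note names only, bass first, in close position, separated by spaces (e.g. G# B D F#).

Bb C# E G

viio42/IV is a secondary leading-tone chord. The target IV is D in A major; the applied chord is rooted a semitone below, on C#.
Building a fully diminished seventh chord on C# gives C#-E-G-Bb.
The figured bass 42 indicates third inversion, placing the seventh (Bb) in the bass: Bb-C#-E-G.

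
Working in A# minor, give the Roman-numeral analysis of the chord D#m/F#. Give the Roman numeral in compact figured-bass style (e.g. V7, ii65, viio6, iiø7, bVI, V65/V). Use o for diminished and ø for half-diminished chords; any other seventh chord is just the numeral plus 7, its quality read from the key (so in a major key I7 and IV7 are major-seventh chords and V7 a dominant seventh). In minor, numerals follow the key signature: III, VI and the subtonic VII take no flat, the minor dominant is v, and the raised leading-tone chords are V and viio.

iv6

The pitches D#-F#-A# form a minor triad rooted on D#.
In A# minor, D# is the subdominant; the diatonic minor triad there is iv.
With F# in the bass the chord is in first inversion, so the figured bass is 6.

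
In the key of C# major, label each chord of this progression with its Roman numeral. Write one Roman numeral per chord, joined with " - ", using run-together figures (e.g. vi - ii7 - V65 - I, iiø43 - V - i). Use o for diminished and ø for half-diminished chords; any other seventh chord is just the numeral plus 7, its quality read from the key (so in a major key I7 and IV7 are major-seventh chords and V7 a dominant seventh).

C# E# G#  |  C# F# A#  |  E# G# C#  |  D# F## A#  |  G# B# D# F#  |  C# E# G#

C#-E#-G#: major triad on C# = scale degree 1 → I.
C#-F#-A#: major triad on F# = scale degree 4 → IV64.
E#-G#-C#: root C# is the tonic; major triad there is I6.
D#-F##-A#: chromatic; D# is V of V, so V/V.
G#-B#-D#-F# has root G#, degree 5 in C# major, so V7.
C#-E#-G#: major triad on C# = scale degree 1 → I.

I - IV64 - I6 - V/V - V7 - I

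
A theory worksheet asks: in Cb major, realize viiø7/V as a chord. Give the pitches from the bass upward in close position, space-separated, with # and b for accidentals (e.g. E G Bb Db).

F Ab Cb Eb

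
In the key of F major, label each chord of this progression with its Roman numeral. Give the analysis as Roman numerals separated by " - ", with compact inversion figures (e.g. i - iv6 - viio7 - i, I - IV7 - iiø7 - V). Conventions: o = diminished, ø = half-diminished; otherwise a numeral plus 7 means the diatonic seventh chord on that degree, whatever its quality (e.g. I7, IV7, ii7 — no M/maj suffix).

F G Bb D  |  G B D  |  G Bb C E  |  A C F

F-G-Bb-D has root G, degree 2 in F major, so ii42.
G-B-D is the secondary dominant of V (major triad on G): V/V.
G-Bb-C-E: root C is the dominant; dominant seventh chord there is V43.
A-C-F has root F, degree 1 in F major, so I6.

ii42 - V/V - V43 - I6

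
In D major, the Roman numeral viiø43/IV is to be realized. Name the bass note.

C

The applied chord viiø43/IV is rooted on F#: F#-A-C-E.
The figure 43 means second inversion — the fifth is in the bass.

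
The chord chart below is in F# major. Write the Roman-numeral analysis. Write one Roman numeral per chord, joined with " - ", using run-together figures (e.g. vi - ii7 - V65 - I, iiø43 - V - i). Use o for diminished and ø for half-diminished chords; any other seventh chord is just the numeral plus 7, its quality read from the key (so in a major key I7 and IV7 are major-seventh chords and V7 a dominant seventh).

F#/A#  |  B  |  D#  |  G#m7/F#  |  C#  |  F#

I6 - IV - V/ii - ii42 - V - I

F#/A#: root F# is the tonic; major triad there is I6.
B: root B is the subdominant; major triad there is IV.
D#: a major triad on D#, the applied dominant of ii → V/ii.
G#m7/F#: minor seventh chord on G# = scale degree 2 → ii42.
C#: major triad on C# = scale degree 5 → V.
F#: major triad on F# = scale degree 1 → I.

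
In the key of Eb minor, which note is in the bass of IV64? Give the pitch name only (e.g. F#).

Eb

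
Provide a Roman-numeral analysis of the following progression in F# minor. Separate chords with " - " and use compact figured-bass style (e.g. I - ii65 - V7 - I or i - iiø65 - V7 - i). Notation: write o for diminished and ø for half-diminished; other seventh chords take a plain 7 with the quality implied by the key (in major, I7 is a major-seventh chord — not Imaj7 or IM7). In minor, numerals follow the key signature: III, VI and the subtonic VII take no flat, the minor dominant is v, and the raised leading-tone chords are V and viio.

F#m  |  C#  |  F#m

i - V - i

F#m: root F# is the tonic; minor triad there is i.
C#: major triad on C# = scale degree 5 → V.
F#m: root F# is the tonic; minor triad there is i.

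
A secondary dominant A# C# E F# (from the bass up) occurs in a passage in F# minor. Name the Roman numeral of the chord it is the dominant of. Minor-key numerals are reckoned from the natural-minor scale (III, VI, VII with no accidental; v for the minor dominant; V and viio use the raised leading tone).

The chord is a dominant seventh chord on F#.
A dominant resolves down a perfect fifth: F# → B. In F# minor, B is scale degree 4, i.e. iv.

iv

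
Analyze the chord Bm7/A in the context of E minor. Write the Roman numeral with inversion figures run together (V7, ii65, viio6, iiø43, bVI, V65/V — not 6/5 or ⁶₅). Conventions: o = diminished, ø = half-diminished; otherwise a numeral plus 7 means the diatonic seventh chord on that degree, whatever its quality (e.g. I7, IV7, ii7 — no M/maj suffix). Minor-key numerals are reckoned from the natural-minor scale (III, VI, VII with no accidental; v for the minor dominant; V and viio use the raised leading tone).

The pitches B-D-F#-A form a minor seventh chord rooted on B.
B is scale degree 5 in E minor, and a minor seventh chord on that degree is written v7.
With A in the bass the chord is in third inversion, so the figured bass is 42.

v42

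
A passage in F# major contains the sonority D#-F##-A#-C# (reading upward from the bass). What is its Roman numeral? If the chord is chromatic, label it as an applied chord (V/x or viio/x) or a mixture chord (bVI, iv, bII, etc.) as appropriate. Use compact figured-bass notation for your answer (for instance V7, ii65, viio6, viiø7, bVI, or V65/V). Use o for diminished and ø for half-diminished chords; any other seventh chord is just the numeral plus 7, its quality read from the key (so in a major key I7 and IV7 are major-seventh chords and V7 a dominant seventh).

V7/ii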